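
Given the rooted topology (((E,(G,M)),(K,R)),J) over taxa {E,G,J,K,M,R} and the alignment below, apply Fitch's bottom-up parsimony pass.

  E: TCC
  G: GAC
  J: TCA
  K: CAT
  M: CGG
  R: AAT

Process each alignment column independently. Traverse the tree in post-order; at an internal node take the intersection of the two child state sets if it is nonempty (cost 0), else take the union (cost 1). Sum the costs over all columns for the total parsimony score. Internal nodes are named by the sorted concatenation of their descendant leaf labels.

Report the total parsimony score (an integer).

[col 0] GM: children G:{G}, M:{C} ∪→ {C,G}; cost 1
[col 0] EGM: children E:{T}, GM:{C,G} ∪→ {C,G,T}; cost 1
[col 0] KR: children K:{C}, R:{A} ∪→ {A,C}; cost 1
[col 0] EGKMR: children EGM:{C,G,T}, KR:{A,C} ∩→ {C}; cost 0
[col 0] EGJKMR: children EGKMR:{C}, J:{T} ∪→ {C,T}; cost 1
[col 1] GM: children G:{A}, M:{G} ∪→ {A,G}; cost 1
[col 1] EGM: children E:{C}, GM:{A,G} ∪→ {A,C,G}; cost 1
[col 1] KR: children K:{A}, R:{A} ∩→ {A}; cost 0
[col 1] EGKMR: children EGM:{A,C,G}, KR:{A} ∩→ {A}; cost 0
[col 1] EGJKMR: children EGKMR:{A}, J:{C} ∪→ {A,C}; cost 1
[col 2] GM: children G:{C}, M:{G} ∪→ {C,G}; cost 1
[col 2] EGM: children E:{C}, GM:{C,G} ∩→ {C}; cost 0
[col 2] KR: children K:{T}, R:{T} ∩→ {T}; cost 0
[col 2] EGKMR: children EGM:{C}, KR:{T} ∪→ {C,T}; cost 1
[col 2] EGJKMR: children EGKMR:{C,T}, J:{A} ∪→ {A,C,T}; cost 1
per-site changes: [4, 3, 3]; total = 10

10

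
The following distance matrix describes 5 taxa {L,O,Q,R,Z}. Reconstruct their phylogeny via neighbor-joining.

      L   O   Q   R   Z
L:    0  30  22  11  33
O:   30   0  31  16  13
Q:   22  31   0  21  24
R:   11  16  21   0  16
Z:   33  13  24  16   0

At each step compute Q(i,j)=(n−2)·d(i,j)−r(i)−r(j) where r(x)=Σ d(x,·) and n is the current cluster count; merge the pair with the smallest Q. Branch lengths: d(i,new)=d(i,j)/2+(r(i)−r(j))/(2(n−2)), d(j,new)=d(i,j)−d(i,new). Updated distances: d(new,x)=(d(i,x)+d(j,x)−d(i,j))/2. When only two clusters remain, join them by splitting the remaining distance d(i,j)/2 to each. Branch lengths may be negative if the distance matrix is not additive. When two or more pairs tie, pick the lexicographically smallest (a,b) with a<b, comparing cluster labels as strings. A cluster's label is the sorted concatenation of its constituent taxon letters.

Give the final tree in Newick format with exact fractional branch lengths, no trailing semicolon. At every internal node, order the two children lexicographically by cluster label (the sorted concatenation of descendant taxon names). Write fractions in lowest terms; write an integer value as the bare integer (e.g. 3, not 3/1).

(((L:19/2,Q:25/2):15/4,(O:43/6,Z:35/6):33/4):5/8,R:5/8)

iteration 1: select O,Z (d=13, Q=-137); attach at lengths (43/6, 35/6); label the merged cluster OZ
  updated: d(L,OZ)=25, d(OZ,Q)=21, d(OZ,R)=19/2
iteration 2: select L,Q (d=22, Q=-78); attach at lengths (19/2, 25/2); label the merged cluster LQ
  updated: d(LQ,OZ)=12, d(LQ,R)=5
iteration 3: select LQ,OZ (d=12, Q=-53/2); attach at lengths (15/4, 33/4); label the merged cluster LOQZ
  updated: d(LOQZ,R)=5/4
iteration 4: select LOQZ,R (d=5/4); attach at lengths (5/8, 5/8); label the merged cluster LOQRZ
final tree: (((L:19/2,Q:25/2):15/4,(O:43/6,Z:35/6):33/4):5/8,R:5/8)
total length: 193/4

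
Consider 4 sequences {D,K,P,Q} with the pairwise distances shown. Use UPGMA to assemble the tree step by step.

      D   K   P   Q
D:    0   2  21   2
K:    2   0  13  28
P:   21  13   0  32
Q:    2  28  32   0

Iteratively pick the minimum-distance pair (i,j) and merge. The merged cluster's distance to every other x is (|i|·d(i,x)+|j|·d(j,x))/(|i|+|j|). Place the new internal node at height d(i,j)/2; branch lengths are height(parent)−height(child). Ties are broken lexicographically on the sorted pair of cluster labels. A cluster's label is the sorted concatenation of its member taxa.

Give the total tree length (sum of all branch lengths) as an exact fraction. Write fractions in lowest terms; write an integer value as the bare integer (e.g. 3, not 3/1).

iteration 1: select D,K (d=2); attach at lengths (1, 1); label the merged cluster DK
  updated: d(DK,P)=17, d(DK,Q)=15
iteration 2: select DK,Q (d=15); attach at lengths (13/2, 15/2); label the merged cluster DKQ
  updated: d(DKQ,P)=22
iteration 3: select DKQ,P (d=22); attach at lengths (7/2, 11); label the merged cluster DKPQ
final tree: (((D:1,K:1):13/2,Q:15/2):7/2,P:11)
total length: 61/2

61/2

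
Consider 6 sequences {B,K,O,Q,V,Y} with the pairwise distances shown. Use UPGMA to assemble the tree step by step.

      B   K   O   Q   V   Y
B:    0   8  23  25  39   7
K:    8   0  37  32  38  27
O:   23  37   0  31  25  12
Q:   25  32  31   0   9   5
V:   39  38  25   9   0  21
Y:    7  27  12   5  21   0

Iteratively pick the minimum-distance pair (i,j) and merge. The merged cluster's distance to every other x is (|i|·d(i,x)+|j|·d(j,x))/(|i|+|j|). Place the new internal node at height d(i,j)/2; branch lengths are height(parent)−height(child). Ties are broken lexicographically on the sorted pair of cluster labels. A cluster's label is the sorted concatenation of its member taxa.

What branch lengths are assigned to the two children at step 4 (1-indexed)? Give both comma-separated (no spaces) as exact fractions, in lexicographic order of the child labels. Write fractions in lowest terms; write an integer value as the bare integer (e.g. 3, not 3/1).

34/3,23/6

step 1: merge (Q,Y) at d=5; branch lengths Q→5/2, Y→5/2; new cluster QY
  updated: d(B,QY)=16, d(K,QY)=59/2, d(O,QY)=43/2, d(QY,V)=15
step 2: merge (B,K) at d=8; branch lengths B→4, K→4; new cluster BK
  updated: d(BK,O)=30, d(BK,QY)=91/4, d(BK,V)=77/2
step 3: merge (QY,V) at d=15; branch lengths QY→5, V→15/2; new cluster QVY
  updated: d(BK,QVY)=28, d(O,QVY)=68/3
step 4: merge (O,QVY) at d=68/3; branch lengths O→34/3, QVY→23/6; new cluster OQVY
  updated: d(BK,OQVY)=57/2
step 5: merge (BK,OQVY) at d=57/2; branch lengths BK→41/4, OQVY→35/12; new cluster BKOQVY
final tree: ((B:4,K:4):41/4,(O:34/3,((Q:5/2,Y:5/2):5,V:15/2):23/6):35/12)
total length: 323/6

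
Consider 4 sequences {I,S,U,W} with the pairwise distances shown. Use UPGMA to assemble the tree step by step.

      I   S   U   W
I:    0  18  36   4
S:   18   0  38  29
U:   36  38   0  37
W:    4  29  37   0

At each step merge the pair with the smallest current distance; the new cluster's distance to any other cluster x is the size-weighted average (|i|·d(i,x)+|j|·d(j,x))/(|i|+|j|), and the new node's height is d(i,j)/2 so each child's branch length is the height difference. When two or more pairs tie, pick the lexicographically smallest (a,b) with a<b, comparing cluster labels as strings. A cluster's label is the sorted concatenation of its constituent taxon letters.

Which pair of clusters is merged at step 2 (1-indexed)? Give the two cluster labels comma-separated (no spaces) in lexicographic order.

1. join I+W (d=4) ⇒ IW; edges |I|=2, |W|=2
  updated: d(IW,S)=47/2, d(IW,U)=73/2
2. join IW+S (d=47/2) ⇒ ISW; edges |IW|=39/4, |S|=47/4
  updated: d(ISW,U)=37
3. join ISW+U (d=37) ⇒ ISUW; edges |ISW|=27/4, |U|=37/2
final tree: (((I:2,W:2):39/4,S:47/4):27/4,U:37/2)
total length: 203/4

IW,S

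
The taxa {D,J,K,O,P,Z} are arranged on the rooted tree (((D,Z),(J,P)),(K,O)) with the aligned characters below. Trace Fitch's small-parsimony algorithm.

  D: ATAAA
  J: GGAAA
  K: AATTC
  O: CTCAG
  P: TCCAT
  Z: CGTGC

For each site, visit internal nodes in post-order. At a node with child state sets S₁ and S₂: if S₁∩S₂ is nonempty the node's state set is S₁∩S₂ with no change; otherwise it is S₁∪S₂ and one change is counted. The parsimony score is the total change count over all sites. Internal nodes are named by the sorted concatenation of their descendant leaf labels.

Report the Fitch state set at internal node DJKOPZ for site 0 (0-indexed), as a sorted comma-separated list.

A,C

DZ@0: {A} ∪ {C} = {A,C} (union, +1)
JP@0: {G} ∪ {T} = {G,T} (union, +1)
DJPZ@0: {A,C} ∪ {G,T} = {A,C,G,T} (union, +1)
KO@0: {A} ∪ {C} = {A,C} (union, +1)
DJKOPZ@0: {A,C,G,T} ∩ {A,C} = {A,C} (intersection, +0)
DZ@1: {T} ∪ {G} = {G,T} (union, +1)
JP@1: {G} ∪ {C} = {C,G} (union, +1)
DJPZ@1: {G,T} ∩ {C,G} = {G} (intersection, +0)
KO@1: {A} ∪ {T} = {A,T} (union, +1)
DJKOPZ@1: {G} ∪ {A,T} = {A,G,T} (union, +1)
DZ@2: {A} ∪ {T} = {A,T} (union, +1)
JP@2: {A} ∪ {C} = {A,C} (union, +1)
DJPZ@2: {A,T} ∩ {A,C} = {A} (intersection, +0)
KO@2: {T} ∪ {C} = {C,T} (union, +1)
DJKOPZ@2: {A} ∪ {C,T} = {A,C,T} (union, +1)
DZ@3: {A} ∪ {G} = {A,G} (union, +1)
JP@3: {A} ∩ {A} = {A} (intersection, +0)
DJPZ@3: {A,G} ∩ {A} = {A} (intersection, +0)
KO@3: {T} ∪ {A} = {A,T} (union, +1)
DJKOPZ@3: {A} ∩ {A,T} = {A} (intersection, +0)
DZ@4: {A} ∪ {C} = {A,C} (union, +1)
JP@4: {A} ∪ {T} = {A,T} (union, +1)
DJPZ@4: {A,C} ∩ {A,T} = {A} (intersection, +0)
KO@4: {C} ∪ {G} = {C,G} (union, +1)
DJKOPZ@4: {A} ∪ {C,G} = {A,C,G} (union, +1)
per-site changes: [4, 4, 4, 2, 4]; total = 18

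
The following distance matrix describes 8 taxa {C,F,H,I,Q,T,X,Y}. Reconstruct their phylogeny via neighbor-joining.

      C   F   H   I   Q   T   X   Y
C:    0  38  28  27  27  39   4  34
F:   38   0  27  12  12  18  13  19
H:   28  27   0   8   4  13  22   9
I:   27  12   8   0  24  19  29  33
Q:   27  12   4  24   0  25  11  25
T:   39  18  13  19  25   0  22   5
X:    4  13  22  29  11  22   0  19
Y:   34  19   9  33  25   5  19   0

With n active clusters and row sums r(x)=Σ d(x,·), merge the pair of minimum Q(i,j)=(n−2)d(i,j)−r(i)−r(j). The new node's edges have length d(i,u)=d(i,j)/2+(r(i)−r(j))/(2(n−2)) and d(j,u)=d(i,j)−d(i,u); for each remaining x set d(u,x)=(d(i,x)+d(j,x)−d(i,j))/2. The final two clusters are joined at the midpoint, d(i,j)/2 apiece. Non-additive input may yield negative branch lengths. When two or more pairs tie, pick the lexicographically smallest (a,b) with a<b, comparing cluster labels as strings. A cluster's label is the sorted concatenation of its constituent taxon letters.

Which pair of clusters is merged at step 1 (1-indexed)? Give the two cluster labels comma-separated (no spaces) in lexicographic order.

iteration 1: select C,X (d=4, Q=-293); attach at lengths (101/12, -53/12); label the merged cluster CX
  updated: d(CX,F)=47/2, d(CX,H)=23, d(CX,I)=26, d(CX,Q)=17, d(CX,T)=57/2, d(CX,Y)=49/2
iteration 2: select T,Y (d=5, Q=-199); attach at lengths (9/5, 16/5); label the merged cluster TY
  updated: d(CX,TY)=24, d(F,TY)=16, d(H,TY)=17/2, d(I,TY)=47/2, d(Q,TY)=45/2
iteration 3: select F,I (d=12, Q=-136); attach at lengths (45/8, 51/8); label the merged cluster FI
  updated: d(CX,FI)=75/4, d(FI,H)=23/2, d(FI,Q)=12, d(FI,TY)=55/4
iteration 4: select H,Q (d=4, Q=-181/2); attach at lengths (7/12, 41/12); label the merged cluster HQ
  updated: d(CX,HQ)=18, d(FI,HQ)=39/4, d(HQ,TY)=27/2
iteration 5: select CX,HQ (d=18, Q=-66); attach at lengths (111/8, 33/8); label the merged cluster CHQX
  updated: d(CHQX,FI)=21/4, d(CHQX,TY)=39/4
iteration 6: select CHQX,FI (d=21/4, Q=-115/4); attach at lengths (5/8, 37/8); label the merged cluster CFHIQX
  updated: d(CFHIQX,TY)=73/8
iteration 7: select CFHIQX,TY (d=73/8); attach at lengths (73/16, 73/16); label the merged cluster CFHIQTXY
final tree: ((((C:101/12,X:-53/12):111/8,(H:7/12,Q:41/12):33/8):5/8,(F:45/8,I:51/8):37/8):73/16,(T:9/5,Y:16/5):73/16)
total length: 459/8

C,X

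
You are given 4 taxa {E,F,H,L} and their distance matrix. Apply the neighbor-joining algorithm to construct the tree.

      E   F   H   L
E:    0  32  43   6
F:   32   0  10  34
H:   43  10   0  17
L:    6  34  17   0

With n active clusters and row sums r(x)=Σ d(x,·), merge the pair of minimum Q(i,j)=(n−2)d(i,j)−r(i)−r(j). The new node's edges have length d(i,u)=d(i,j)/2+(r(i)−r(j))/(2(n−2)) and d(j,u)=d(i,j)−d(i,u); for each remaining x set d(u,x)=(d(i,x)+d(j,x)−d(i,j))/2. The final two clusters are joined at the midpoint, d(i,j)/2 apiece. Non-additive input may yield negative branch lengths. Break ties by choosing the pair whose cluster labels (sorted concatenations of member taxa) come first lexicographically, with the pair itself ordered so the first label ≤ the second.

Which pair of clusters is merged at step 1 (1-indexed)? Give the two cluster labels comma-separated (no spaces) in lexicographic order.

E,L

1. join E+L (d=6, Q=-126) ⇒ EL; edges |E|=9, |L|=-3
  updated: d(EL,F)=30, d(EL,H)=27
2. join EL+F (d=30, Q=-67) ⇒ EFL; edges |EL|=47/2, |F|=13/2
  updated: d(EFL,H)=7/2
3. join EFL+H (d=7/2) ⇒ EFHL; edges |EFL|=7/4, |H|=7/4
final tree: (((E:9,L:-3):47/2,F:13/2):7/4,H:7/4)
total length: 79/2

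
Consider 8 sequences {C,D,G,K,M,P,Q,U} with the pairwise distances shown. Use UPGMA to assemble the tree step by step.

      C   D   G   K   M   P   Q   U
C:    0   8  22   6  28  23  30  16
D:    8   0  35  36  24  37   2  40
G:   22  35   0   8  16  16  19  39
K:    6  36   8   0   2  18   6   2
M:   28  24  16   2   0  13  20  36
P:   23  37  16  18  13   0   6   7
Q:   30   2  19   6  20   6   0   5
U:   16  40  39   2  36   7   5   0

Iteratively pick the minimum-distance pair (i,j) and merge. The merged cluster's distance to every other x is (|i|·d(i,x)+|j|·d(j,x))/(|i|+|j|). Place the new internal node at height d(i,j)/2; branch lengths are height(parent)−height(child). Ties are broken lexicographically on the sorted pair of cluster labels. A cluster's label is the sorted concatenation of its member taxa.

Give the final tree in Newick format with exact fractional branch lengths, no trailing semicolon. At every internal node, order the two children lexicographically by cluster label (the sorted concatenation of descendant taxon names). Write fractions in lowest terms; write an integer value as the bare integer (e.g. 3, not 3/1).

(((C:28/3,(G:6,(K:1,M:1):5):10/3):41/48,(P:7/2,U:7/2):107/16):43/48,(D:1,Q:1):121/12)

step 1: merge (D,Q) at d=2; branch lengths D→1, Q→1; new cluster DQ
  updated: d(C,DQ)=19, d(DQ,G)=27, d(DQ,K)=21, d(DQ,M)=22, d(DQ,P)=43/2, d(DQ,U)=45/2
step 2: merge (K,M) at d=2; branch lengths K→1, M→1; new cluster KM
  updated: d(C,KM)=17, d(DQ,KM)=43/2, d(G,KM)=12, d(KM,P)=31/2, d(KM,U)=19
step 3: merge (P,U) at d=7; branch lengths P→7/2, U→7/2; new cluster PU
  updated: d(C,PU)=39/2, d(DQ,PU)=22, d(G,PU)=55/2, d(KM,PU)=69/4
step 4: merge (G,KM) at d=12; branch lengths G→6, KM→5; new cluster GKM
  updated: d(C,GKM)=56/3, d(DQ,GKM)=70/3, d(GKM,PU)=62/3
step 5: merge (C,GKM) at d=56/3; branch lengths C→28/3, GKM→10/3; new cluster CGKM
  updated: d(CGKM,DQ)=89/4, d(CGKM,PU)=163/8
step 6: merge (CGKM,PU) at d=163/8; branch lengths CGKM→41/48, PU→107/16; new cluster CGKMPU
  updated: d(CGKMPU,DQ)=133/6
step 7: merge (CGKMPU,DQ) at d=133/6; branch lengths CGKMPU→43/48, DQ→121/12; new cluster CDGKMPQU
final tree: (((C:28/3,(G:6,(K:1,M:1):5):10/3):41/48,(P:7/2,U:7/2):107/16):43/48,(D:1,Q:1):121/12)
total length: 851/16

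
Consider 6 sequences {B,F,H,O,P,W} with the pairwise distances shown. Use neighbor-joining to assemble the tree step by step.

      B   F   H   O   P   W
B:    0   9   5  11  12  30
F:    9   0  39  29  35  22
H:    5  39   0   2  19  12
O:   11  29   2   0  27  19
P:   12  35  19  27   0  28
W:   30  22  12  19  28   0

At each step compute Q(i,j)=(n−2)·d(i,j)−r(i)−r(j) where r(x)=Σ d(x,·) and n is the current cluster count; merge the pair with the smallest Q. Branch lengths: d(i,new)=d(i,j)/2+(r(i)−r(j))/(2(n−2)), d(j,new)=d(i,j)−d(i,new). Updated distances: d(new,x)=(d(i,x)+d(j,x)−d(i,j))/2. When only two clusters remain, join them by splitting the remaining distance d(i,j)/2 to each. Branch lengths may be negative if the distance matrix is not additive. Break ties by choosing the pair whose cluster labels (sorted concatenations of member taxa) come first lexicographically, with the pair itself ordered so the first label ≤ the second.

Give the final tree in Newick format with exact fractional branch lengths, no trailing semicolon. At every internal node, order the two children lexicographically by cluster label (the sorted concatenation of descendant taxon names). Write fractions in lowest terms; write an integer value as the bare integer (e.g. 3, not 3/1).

1. join B+F (d=9, Q=-165) ⇒ BF; edges |B|=-31/8, |F|=103/8
  updated: d(BF,H)=35/2, d(BF,O)=31/2, d(BF,P)=19, d(BF,W)=43/2
2. join BF+P (d=19, Q=-219/2) ⇒ BFP; edges |BF|=25/4, |P|=51/4
  updated: d(BFP,H)=35/4, d(BFP,O)=47/4, d(BFP,W)=61/4
3. join BFP+W (d=61/4, Q=-103/2) ⇒ BFPW; edges |BFP|=5, |W|=41/4
  updated: d(BFPW,H)=11/4, d(BFPW,O)=31/4
4. join BFPW+H (d=11/4, Q=-25/2) ⇒ BFHPW; edges |BFPW|=17/4, |H|=-3/2
  updated: d(BFHPW,O)=7/2
5. join BFHPW+O (d=7/2) ⇒ BFHOPW; edges |BFHPW|=7/4, |O|=7/4
final tree: (((((B:-31/8,F:103/8):25/4,P:51/4):5,W:41/4):17/4,H:-3/2):7/4,O:7/4)
total length: 99/2

(((((B:-31/8,F:103/8):25/4,P:51/4):5,W:41/4):17/4,H:-3/2):7/4,O:7/4)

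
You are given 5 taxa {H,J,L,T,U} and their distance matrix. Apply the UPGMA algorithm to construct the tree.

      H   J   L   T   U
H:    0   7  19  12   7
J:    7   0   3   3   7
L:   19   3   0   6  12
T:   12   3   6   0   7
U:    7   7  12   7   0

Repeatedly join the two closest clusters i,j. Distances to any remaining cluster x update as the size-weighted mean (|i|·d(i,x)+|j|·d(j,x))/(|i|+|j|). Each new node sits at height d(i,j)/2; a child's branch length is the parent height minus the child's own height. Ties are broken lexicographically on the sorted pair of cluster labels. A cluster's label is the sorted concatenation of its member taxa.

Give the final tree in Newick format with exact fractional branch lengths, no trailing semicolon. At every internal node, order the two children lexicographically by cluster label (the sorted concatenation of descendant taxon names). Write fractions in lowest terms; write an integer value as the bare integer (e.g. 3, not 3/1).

((H:7/2,U:7/2):11/6,((J:3/2,L:3/2):3/4,T:9/4):37/12)

step 1: merge (J,L) at d=3; branch lengths J→3/2, L→3/2; new cluster JL
  updated: d(H,JL)=13, d(JL,T)=9/2, d(JL,U)=19/2
step 2: merge (JL,T) at d=9/2; branch lengths JL→3/4, T→9/4; new cluster JLT
  updated: d(H,JLT)=38/3, d(JLT,U)=26/3
step 3: merge (H,U) at d=7; branch lengths H→7/2, U→7/2; new cluster HU
  updated: d(HU,JLT)=32/3
step 4: merge (HU,JLT) at d=32/3; branch lengths HU→11/6, JLT→37/12; new cluster HJLTU
final tree: ((H:7/2,U:7/2):11/6,((J:3/2,L:3/2):3/4,T:9/4):37/12)
total length: 215/12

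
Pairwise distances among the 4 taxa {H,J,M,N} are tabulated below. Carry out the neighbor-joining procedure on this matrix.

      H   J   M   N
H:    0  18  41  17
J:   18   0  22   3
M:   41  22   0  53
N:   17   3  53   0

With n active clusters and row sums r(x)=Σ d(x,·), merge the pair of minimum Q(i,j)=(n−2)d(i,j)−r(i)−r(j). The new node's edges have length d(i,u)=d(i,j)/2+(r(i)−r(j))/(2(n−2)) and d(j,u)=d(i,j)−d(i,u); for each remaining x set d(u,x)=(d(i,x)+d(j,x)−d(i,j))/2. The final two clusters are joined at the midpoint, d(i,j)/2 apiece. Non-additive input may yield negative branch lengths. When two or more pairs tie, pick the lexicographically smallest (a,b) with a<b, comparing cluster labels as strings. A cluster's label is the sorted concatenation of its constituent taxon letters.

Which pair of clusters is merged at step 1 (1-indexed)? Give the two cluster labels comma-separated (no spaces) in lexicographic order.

1. join H+N (d=17, Q=-115) ⇒ HN; edges |H|=37/4, |N|=31/4
  updated: d(HN,J)=2, d(HN,M)=77/2
2. join HN+J (d=2, Q=-125/2) ⇒ HJN; edges |HN|=37/4, |J|=-29/4
  updated: d(HJN,M)=117/4
3. join HJN+M (d=117/4) ⇒ HJMN; edges |HJN|=117/8, |M|=117/8
final tree: (((H:37/4,N:31/4):37/4,J:-29/4):117/8,M:117/8)
total length: 193/4

H,N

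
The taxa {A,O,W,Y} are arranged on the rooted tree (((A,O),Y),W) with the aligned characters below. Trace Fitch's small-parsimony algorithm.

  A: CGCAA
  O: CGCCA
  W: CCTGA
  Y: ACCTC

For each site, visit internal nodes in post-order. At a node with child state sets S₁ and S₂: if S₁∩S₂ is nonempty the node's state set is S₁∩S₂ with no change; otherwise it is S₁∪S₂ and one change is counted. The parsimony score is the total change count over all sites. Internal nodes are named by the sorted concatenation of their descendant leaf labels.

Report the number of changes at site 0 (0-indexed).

1

AO@0: {C} ∩ {C} = {C} (intersection, +0)
AOY@0: {C} ∪ {A} = {A,C} (union, +1)
AOWY@0: {A,C} ∩ {C} = {C} (intersection, +0)
AO@1: {G} ∩ {G} = {G} (intersection, +0)
AOY@1: {G} ∪ {C} = {C,G} (union, +1)
AOWY@1: {C,G} ∩ {C} = {C} (intersection, +0)
AO@2: {C} ∩ {C} = {C} (intersection, +0)
AOY@2: {C} ∩ {C} = {C} (intersection, +0)
AOWY@2: {C} ∪ {T} = {C,T} (union, +1)
AO@3: {A} ∪ {C} = {A,C} (union, +1)
AOY@3: {A,C} ∪ {T} = {A,C,T} (union, +1)
AOWY@3: {A,C,T} ∪ {G} = {A,C,G,T} (union, +1)
AO@4: {A} ∩ {A} = {A} (intersection, +0)
AOY@4: {A} ∪ {C} = {A,C} (union, +1)
AOWY@4: {A,C} ∩ {A} = {A} (intersection, +0)
per-site changes: [1, 1, 1, 3, 1]; total = 7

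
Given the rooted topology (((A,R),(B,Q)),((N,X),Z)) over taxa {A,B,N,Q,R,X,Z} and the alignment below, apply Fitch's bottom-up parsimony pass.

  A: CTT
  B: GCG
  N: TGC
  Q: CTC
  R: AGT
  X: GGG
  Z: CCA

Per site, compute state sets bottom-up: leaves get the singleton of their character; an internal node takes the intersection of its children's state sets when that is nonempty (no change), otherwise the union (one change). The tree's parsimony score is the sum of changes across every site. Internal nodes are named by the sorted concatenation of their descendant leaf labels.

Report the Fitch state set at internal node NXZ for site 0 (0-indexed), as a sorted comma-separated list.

C,G,T

[col 0] AR: children A:{C}, R:{A} ∪→ {A,C}; cost 1
[col 0] BQ: children B:{G}, Q:{C} ∪→ {C,G}; cost 1
[col 0] ABQR: children AR:{A,C}, BQ:{C,G} ∩→ {C}; cost 0
[col 0] NX: children N:{T}, X:{G} ∪→ {G,T}; cost 1
[col 0] NXZ: children NX:{G,T}, Z:{C} ∪→ {C,G,T}; cost 1
[col 0] ABNQRXZ: children ABQR:{C}, NXZ:{C,G,T} ∩→ {C}; cost 0
[col 1] AR: children A:{T}, R:{G} ∪→ {G,T}; cost 1
[col 1] BQ: children B:{C}, Q:{T} ∪→ {C,T}; cost 1
[col 1] ABQR: children AR:{G,T}, BQ:{C,T} ∩→ {T}; cost 0
[col 1] NX: children N:{G}, X:{G} ∩→ {G}; cost 0
[col 1] NXZ: children NX:{G}, Z:{C} ∪→ {C,G}; cost 1
[col 1] ABNQRXZ: children ABQR:{T}, NXZ:{C,G} ∪→ {C,G,T}; cost 1
[col 2] AR: children A:{T}, R:{T} ∩→ {T}; cost 0
[col 2] BQ: children B:{G}, Q:{C} ∪→ {C,G}; cost 1
[col 2] ABQR: children AR:{T}, BQ:{C,G} ∪→ {C,G,T}; cost 1
[col 2] NX: children N:{C}, X:{G} ∪→ {C,G}; cost 1
[col 2] NXZ: children NX:{C,G}, Z:{A} ∪→ {A,C,G}; cost 1
[col 2] ABNQRXZ: children ABQR:{C,G,T}, NXZ:{A,C,G} ∩→ {C,G}; cost 0
per-site changes: [4, 4, 4]; total = 12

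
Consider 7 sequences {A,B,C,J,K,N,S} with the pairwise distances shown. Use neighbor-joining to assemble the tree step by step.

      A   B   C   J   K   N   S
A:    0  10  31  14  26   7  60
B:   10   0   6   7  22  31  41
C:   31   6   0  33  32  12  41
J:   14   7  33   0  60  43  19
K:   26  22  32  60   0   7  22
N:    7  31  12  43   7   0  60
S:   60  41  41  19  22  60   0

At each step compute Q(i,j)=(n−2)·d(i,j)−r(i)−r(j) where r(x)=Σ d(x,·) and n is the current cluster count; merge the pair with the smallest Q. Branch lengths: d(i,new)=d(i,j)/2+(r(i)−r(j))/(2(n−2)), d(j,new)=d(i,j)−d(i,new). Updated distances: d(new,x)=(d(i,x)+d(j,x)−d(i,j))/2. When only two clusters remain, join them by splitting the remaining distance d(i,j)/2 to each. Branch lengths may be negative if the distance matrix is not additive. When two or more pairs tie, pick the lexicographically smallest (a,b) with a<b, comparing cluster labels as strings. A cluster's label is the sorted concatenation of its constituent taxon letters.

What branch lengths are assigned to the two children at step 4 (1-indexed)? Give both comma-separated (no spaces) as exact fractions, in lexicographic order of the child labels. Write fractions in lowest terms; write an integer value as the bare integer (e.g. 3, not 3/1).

1. join J+S (d=19, Q=-324) ⇒ JS; edges |J|=14/5, |S|=81/5
  updated: d(A,JS)=55/2, d(B,JS)=29/2, d(C,JS)=55/2, d(JS,K)=63/2, d(JS,N)=42
2. join K+N (d=7, Q=-379/2) ⇒ KN; edges |K|=95/16, |N|=17/16
  updated: d(A,KN)=13, d(B,KN)=23, d(C,KN)=37/2, d(JS,KN)=133/4
3. join A+KN (d=13, Q=-521/4) ⇒ AKN; edges |A|=131/24, |KN|=181/24
  updated: d(AKN,B)=10, d(AKN,C)=73/4, d(AKN,JS)=191/8
4. join AKN+JS (d=191/8, Q=-281/4) ⇒ AJKNS; edges |AKN|=17/2, |JS|=123/8
  updated: d(AJKNS,B)=5/16, d(AJKNS,C)=175/16
5. join AJKNS+B (d=5/16, Q=-69/4) ⇒ ABJKNS; edges |AJKNS|=21/8, |B|=-37/16
  updated: d(ABJKNS,C)=133/16
6. join ABJKNS+C (d=133/16) ⇒ ABCJKNS; edges |ABJKNS|=133/32, |C|=133/32
final tree: ((((A:131/24,(K:95/16,N:17/16):181/24):17/2,(J:14/5,S:81/5):123/8):21/8,B:-37/16):133/32,C:133/32)
total length: 143/2

17/2,123/8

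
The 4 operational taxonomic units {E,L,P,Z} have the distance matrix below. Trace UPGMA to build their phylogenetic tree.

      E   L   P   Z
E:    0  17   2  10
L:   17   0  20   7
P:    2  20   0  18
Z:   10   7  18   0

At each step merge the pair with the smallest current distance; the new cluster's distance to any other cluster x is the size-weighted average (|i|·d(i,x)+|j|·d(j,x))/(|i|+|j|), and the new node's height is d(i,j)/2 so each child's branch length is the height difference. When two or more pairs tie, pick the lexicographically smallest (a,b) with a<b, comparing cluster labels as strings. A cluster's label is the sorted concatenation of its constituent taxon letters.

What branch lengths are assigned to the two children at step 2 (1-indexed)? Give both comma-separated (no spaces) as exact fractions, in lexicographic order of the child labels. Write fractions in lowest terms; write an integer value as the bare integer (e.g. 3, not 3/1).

iteration 1: select E,P (d=2); attach at lengths (1, 1); label the merged cluster EP
  updated: d(EP,L)=37/2, d(EP,Z)=14
iteration 2: select L,Z (d=7); attach at lengths (7/2, 7/2); label the merged cluster LZ
  updated: d(EP,LZ)=65/4
iteration 3: select EP,LZ (d=65/4); attach at lengths (57/8, 37/8); label the merged cluster ELPZ
final tree: ((E:1,P:1):57/8,(L:7/2,Z:7/2):37/8)
total length: 83/4

7/2,7/2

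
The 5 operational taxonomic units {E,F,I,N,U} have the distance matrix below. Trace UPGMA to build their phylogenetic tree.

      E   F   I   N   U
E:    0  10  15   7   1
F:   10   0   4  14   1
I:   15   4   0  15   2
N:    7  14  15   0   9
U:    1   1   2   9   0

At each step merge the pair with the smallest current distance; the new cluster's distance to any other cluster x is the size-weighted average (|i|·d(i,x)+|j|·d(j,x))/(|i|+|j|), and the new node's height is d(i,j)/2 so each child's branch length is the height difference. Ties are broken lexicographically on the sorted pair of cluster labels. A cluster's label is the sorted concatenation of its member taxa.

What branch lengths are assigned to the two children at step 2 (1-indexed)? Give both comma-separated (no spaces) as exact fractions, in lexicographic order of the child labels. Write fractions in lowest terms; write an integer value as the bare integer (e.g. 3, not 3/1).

1. join E+U (d=1) ⇒ EU; edges |E|=1/2, |U|=1/2
  updated: d(EU,F)=11/2, d(EU,I)=17/2, d(EU,N)=8
2. join F+I (d=4) ⇒ FI; edges |F|=2, |I|=2
  updated: d(EU,FI)=7, d(FI,N)=29/2
3. join EU+FI (d=7) ⇒ EFIU; edges |EU|=3, |FI|=3/2
  updated: d(EFIU,N)=45/4
4. join EFIU+N (d=45/4) ⇒ EFINU; edges |EFIU|=17/8, |N|=45/8
final tree: (((E:1/2,U:1/2):3,(F:2,I:2):3/2):17/8,N:45/8)
total length: 69/4

2,2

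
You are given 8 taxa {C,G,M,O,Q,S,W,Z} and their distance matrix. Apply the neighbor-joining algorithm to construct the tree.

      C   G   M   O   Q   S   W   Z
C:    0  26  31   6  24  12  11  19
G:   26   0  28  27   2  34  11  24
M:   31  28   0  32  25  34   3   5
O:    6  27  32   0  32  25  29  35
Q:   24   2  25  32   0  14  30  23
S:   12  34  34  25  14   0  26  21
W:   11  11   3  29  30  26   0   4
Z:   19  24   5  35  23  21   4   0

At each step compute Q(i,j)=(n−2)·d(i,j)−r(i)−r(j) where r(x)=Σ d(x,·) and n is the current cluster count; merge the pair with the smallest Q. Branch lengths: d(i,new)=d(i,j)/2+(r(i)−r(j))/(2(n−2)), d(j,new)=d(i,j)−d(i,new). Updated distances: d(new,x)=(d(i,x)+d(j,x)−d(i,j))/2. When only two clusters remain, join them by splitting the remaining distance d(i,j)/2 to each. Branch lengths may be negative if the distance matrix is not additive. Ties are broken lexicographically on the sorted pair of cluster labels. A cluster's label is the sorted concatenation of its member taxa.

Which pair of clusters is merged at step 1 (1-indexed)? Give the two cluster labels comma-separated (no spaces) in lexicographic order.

G,Q

step 1: merge (G,Q) at d=2, Q=-290; branch lengths G→7/6, Q→5/6; new cluster GQ
  updated: d(C,GQ)=24, d(GQ,M)=51/2, d(GQ,O)=57/2, d(GQ,S)=23, d(GQ,W)=39/2, d(GQ,Z)=45/2
step 2: merge (C,O) at d=6, Q=-457/2; branch lengths C→-9/4, O→33/4; new cluster CO
  updated: d(CO,GQ)=93/4, d(CO,M)=57/2, d(CO,S)=31/2, d(CO,W)=17, d(CO,Z)=24
step 3: merge (CO,S) at d=31/2, Q=-663/4; branch lengths CO→203/32, S→293/32; new cluster COS
  updated: d(COS,GQ)=123/8, d(COS,M)=47/2, d(COS,W)=55/4, d(COS,Z)=59/4
step 4: merge (COS,GQ) at d=123/8, Q=-833/8; branch lengths COS→245/48, GQ→493/48; new cluster CGOQS
  updated: d(CGOQS,M)=269/16, d(CGOQS,W)=143/16, d(CGOQS,Z)=175/16
step 5: merge (CGOQS,W) at d=143/16, Q=-139/4; branch lengths CGOQS→309/32, W→-23/32; new cluster CGOQSW
  updated: d(CGOQSW,M)=87/16, d(CGOQSW,Z)=3
step 6: merge (CGOQSW,M) at d=87/16, Q=-215/16; branch lengths CGOQSW→55/32, M→119/32; new cluster CGMOQSW
  updated: d(CGMOQSW,Z)=41/32
step 7: merge (CGMOQSW,Z) at d=41/32; branch lengths CGMOQSW→41/64, Z→41/64; new cluster CGMOQSWZ
final tree: ((((((C:-9/4,O:33/4):203/32,S:293/32):245/48,(G:7/6,Q:5/6):493/48):309/32,W:-23/32):55/32,M:119/32):41/64,Z:41/64)
total length: 1745/32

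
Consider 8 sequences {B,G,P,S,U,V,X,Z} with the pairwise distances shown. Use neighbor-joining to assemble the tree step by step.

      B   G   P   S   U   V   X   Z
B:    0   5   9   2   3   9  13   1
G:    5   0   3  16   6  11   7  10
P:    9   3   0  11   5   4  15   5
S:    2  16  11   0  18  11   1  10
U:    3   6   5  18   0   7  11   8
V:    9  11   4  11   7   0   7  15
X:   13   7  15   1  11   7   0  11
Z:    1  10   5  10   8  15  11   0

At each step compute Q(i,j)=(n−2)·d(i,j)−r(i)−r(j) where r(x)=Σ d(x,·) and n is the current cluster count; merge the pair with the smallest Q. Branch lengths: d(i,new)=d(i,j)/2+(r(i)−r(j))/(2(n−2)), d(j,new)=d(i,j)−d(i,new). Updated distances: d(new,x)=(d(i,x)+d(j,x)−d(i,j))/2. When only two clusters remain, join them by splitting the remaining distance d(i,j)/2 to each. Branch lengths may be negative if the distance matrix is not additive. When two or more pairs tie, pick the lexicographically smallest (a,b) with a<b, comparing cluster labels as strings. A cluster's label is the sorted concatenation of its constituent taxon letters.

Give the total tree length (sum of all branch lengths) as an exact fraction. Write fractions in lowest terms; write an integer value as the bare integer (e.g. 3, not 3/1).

371/16

iteration 1: select S,X (d=1, Q=-128); attach at lengths (5/6, 1/6); label the merged cluster SX
  updated: d(B,SX)=7, d(G,SX)=11, d(P,SX)=25/2, d(SX,U)=14, d(SX,V)=17/2, d(SX,Z)=10
iteration 2: select B,Z (d=1, Q=-78); attach at lengths (-1, 2); label the merged cluster BZ
  updated: d(BZ,G)=7, d(BZ,P)=13/2, d(BZ,SX)=8, d(BZ,U)=5, d(BZ,V)=23/2
iteration 3: select SX,V (d=17/2, Q=-62); attach at lengths (23/4, 11/4); label the merged cluster SVX
  updated: d(BZ,SVX)=11/2, d(G,SVX)=27/4, d(P,SVX)=4, d(SVX,U)=25/4
iteration 4: select G,P (d=3, Q=-129/4); attach at lengths (53/24, 19/24); label the merged cluster GP
  updated: d(BZ,GP)=21/4, d(GP,SVX)=31/8, d(GP,U)=4
iteration 5: select BZ,U (d=5, Q=-21); attach at lengths (21/8, 19/8); label the merged cluster BUZ
  updated: d(BUZ,GP)=17/8, d(BUZ,SVX)=27/8
iteration 6: select BUZ,GP (d=17/8, Q=-75/8); attach at lengths (13/16, 21/16); label the merged cluster BGPUZ
  updated: d(BGPUZ,SVX)=41/16
iteration 7: select BGPUZ,SVX (d=41/16); attach at lengths (41/32, 41/32); label the merged cluster BGPSUVXZ
final tree: ((((B:-1,Z:2):21/8,U:19/8):13/16,(G:53/24,P:19/24):21/16):41/32,((S:5/6,X:1/6):23/4,V:11/4):41/32)
total length: 371/16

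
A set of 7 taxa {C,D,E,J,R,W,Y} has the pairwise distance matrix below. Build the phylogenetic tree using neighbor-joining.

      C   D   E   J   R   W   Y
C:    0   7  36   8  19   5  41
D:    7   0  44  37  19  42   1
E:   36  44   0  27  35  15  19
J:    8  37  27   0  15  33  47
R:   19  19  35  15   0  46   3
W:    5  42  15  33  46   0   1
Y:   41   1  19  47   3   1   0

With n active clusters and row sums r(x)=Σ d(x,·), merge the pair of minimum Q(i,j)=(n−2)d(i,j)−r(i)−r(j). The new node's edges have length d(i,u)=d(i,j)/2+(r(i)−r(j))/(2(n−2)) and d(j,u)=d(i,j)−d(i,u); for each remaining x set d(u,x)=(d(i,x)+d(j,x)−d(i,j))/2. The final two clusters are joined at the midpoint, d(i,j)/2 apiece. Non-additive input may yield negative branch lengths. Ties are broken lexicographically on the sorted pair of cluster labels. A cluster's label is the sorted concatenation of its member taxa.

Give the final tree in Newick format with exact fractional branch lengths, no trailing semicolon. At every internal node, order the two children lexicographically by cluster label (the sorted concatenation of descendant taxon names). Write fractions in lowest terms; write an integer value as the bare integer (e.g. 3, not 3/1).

(((C:-1/8,J:65/8):35/8,((D:43/10,Y:-33/10):11/2,R:5):89/8):75/16,(E:139/12,W:41/12):75/16)

step 1: merge (D,Y) at d=1, Q=-257; branch lengths D→43/10, Y→-33/10; new cluster DY
  updated: d(C,DY)=47/2, d(DY,E)=31, d(DY,J)=83/2, d(DY,R)=21/2, d(DY,W)=21
step 2: merge (DY,R) at d=21/2, Q=-211; branch lengths DY→11/2, R→5; new cluster DRY
  updated: d(C,DRY)=16, d(DRY,E)=111/4, d(DRY,J)=23, d(DRY,W)=113/4
step 3: merge (E,W) at d=15, Q=-142; branch lengths E→139/12, W→41/12; new cluster EW
  updated: d(C,EW)=13, d(DRY,EW)=41/2, d(EW,J)=45/2
step 4: merge (C,J) at d=8, Q=-149/2; branch lengths C→-1/8, J→65/8; new cluster CJ
  updated: d(CJ,DRY)=31/2, d(CJ,EW)=55/4
step 5: merge (CJ,DRY) at d=31/2, Q=-199/4; branch lengths CJ→35/8, DRY→89/8; new cluster CDJRY
  updated: d(CDJRY,EW)=75/8
step 6: merge (CDJRY,EW) at d=75/8; branch lengths CDJRY→75/16, EW→75/16; new cluster CDEJRWY
final tree: (((C:-1/8,J:65/8):35/8,((D:43/10,Y:-33/10):11/2,R:5):89/8):75/16,(E:139/12,W:41/12):75/16)
total length: 475/8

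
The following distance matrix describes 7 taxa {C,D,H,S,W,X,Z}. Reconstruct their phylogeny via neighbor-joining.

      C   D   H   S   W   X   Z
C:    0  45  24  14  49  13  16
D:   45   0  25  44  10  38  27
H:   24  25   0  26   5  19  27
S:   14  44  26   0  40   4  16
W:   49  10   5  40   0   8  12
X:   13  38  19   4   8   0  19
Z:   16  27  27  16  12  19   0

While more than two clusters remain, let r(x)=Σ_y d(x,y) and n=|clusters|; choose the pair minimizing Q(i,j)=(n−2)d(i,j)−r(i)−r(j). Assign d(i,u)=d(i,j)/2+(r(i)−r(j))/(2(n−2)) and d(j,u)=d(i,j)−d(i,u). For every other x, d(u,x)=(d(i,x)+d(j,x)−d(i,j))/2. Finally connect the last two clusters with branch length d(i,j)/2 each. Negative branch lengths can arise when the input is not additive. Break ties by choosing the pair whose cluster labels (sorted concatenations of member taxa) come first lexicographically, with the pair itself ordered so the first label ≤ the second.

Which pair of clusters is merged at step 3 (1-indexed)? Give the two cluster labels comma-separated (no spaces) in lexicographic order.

DHW,Z

step 1: merge (D,W) at d=10, Q=-263; branch lengths D→23/2, W→-3/2; new cluster DW
  updated: d(C,DW)=42, d(DW,H)=10, d(DW,S)=37, d(DW,X)=18, d(DW,Z)=29/2
step 2: merge (DW,H) at d=10, Q=-375/2; branch lengths DW→111/16, H→49/16; new cluster DHW
  updated: d(C,DHW)=28, d(DHW,S)=53/2, d(DHW,X)=27/2, d(DHW,Z)=63/4
step 3: merge (DHW,Z) at d=63/4, Q=-413/4; branch lengths DHW→257/24, Z→121/24; new cluster DHWZ
  updated: d(C,DHWZ)=113/8, d(DHWZ,S)=107/8, d(DHWZ,X)=67/8
step 4: merge (C,DHWZ) at d=113/8, Q=-195/4; branch lengths C→67/8, DHWZ→23/4; new cluster CDHWZ
  updated: d(CDHWZ,S)=53/8, d(CDHWZ,X)=29/8
step 5: merge (CDHWZ,S) at d=53/8, Q=-57/4; branch lengths CDHWZ→25/8, S→7/2; new cluster CDHSWZ
  updated: d(CDHSWZ,X)=1/2
step 6: merge (CDHSWZ,X) at d=1/2; branch lengths CDHSWZ→1/4, X→1/4; new cluster CDHSWXZ
final tree: (((C:67/8,(((D:23/2,W:-3/2):111/16,H:49/16):257/24,Z:121/24):23/4):25/8,S:7/2):1/4,X:1/4)
total length: 57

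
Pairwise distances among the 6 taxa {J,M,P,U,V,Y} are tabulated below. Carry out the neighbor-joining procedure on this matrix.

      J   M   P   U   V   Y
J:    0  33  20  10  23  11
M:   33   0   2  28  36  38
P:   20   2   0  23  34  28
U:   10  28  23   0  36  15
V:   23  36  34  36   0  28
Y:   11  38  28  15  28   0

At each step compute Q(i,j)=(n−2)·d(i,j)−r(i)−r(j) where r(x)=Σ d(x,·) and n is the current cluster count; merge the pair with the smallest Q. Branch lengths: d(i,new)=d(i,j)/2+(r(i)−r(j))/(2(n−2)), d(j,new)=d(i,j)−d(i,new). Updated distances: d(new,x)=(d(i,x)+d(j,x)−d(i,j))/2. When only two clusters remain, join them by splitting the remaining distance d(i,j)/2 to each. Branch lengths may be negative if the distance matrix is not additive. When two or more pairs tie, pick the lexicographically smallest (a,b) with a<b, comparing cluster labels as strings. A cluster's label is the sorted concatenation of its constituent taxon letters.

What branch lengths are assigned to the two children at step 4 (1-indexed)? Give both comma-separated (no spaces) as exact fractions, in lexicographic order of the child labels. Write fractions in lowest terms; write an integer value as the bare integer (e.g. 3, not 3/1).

iteration 1: select M,P (d=2, Q=-236); attach at lengths (19/4, -11/4); label the merged cluster MP
  updated: d(J,MP)=51/2, d(MP,U)=49/2, d(MP,V)=34, d(MP,Y)=32
iteration 2: select MP,V (d=34, Q=-135); attach at lengths (97/6, 107/6); label the merged cluster MPV
  updated: d(J,MPV)=29/4, d(MPV,U)=53/4, d(MPV,Y)=13
iteration 3: select J,MPV (d=29/4, Q=-189/4); attach at lengths (37/16, 79/16); label the merged cluster JMPV
  updated: d(JMPV,U)=8, d(JMPV,Y)=67/8
iteration 4: select JMPV,U (d=8, Q=-251/8); attach at lengths (11/16, 117/16); label the merged cluster JMPUV
  updated: d(JMPUV,Y)=123/16
iteration 5: select JMPUV,Y (d=123/16); attach at lengths (123/32, 123/32); label the merged cluster JMPUVY
final tree: (((J:37/16,((M:19/4,P:-11/4):97/6,V:107/6):79/16):11/16,U:117/16):123/32,Y:123/32)
total length: 943/16

11/16,117/16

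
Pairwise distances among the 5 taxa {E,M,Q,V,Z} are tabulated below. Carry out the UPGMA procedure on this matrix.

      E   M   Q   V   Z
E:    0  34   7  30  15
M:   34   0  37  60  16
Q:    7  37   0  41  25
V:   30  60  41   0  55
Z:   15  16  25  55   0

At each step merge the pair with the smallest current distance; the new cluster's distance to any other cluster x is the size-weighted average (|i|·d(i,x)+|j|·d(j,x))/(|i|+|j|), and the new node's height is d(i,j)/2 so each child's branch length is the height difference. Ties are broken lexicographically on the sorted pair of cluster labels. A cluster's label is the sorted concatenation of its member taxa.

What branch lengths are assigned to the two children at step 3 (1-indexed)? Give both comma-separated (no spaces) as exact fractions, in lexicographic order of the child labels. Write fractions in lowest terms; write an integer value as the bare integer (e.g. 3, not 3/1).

83/8,47/8

1. join E+Q (d=7) ⇒ EQ; edges |E|=7/2, |Q|=7/2
  updated: d(EQ,M)=71/2, d(EQ,V)=71/2, d(EQ,Z)=20
2. join M+Z (d=16) ⇒ MZ; edges |M|=8, |Z|=8
  updated: d(EQ,MZ)=111/4, d(MZ,V)=115/2
3. join EQ+MZ (d=111/4) ⇒ EMQZ; edges |EQ|=83/8, |MZ|=47/8
  updated: d(EMQZ,V)=93/2
4. join EMQZ+V (d=93/2) ⇒ EMQVZ; edges |EMQZ|=75/8, |V|=93/4
final tree: (((E:7/2,Q:7/2):83/8,(M:8,Z:8):47/8):75/8,V:93/4)
total length: 575/8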